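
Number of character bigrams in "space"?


Word: "space" (length 5)
Number of 2-grams = length - 2 + 1 = 5 - 2 + 1
= 4


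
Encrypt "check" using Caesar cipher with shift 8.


Word: "check"
Shift: 8
Each letter → (letter + shift) mod 26:
  'c' (2) + 8 = 10 → 'k'
  'h' (7) + 8 = 15 → 'p'
  'e' (4) + 8 = 12 → 'm'
  'c' (2) + 8 = 10 → 'k'
  'k' (10) + 8 = 18 → 's'
Result = "kpmks"


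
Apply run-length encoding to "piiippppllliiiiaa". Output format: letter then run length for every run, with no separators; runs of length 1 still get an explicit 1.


String: "piiippppllliiiiaa"
Scanning for consecutive runs:
  'p' x 1
  'i' x 3
  'p' x 4
  'l' x 3
  'i' x 4
  'a' x 2
RLE = "p1i3p4l3i4a2"


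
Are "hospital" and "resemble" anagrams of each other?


Word 1: "hospital" → sorted: ahilopst
Word 2: "resemble" → sorted: beeelmrs
Same letters? ahilopst != beeelmrs
Anagram = No


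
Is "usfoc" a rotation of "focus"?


Word: "focus", Candidate: "usfoc"
Method: check if candidate is substring of word+word
"focusfocus" contains "usfoc"? Yes
Is rotation = Yes


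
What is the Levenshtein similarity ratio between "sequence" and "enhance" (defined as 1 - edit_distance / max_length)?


Word 1: "sequence" (length 8)
Word 2: "enhance" (length 7)
One optimal edit sequence:
  1. delete 's'  (+1)
  2. keep 'e'
  3. substitute 'q' -> 'n'  (+1)
  4. substitute 'u' -> 'h'  (+1)
  5. substitute 'e' -> 'a'  (+1)
  6. keep 'n'
  7. keep 'c'
  8. keep 'e'
Edit distance = 4
Max length = max(8, 7) = 8
Similarity = 1 - 4/8
= 0.5000


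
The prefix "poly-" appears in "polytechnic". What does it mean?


Prefix: poly-
Example: polytechnic = poly- + technic
Meaning = many


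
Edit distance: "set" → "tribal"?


Word 1: "set" (length 3)
Word 2: "tribal" (length 6)
One optimal edit sequence (insert/delete/substitute each cost 1):
  1. insert 't'  (+1)
  2. insert 'r'  (+1)
  3. insert 'i'  (+1)
  4. substitute 's' -> 'b'  (+1)
  5. substitute 'e' -> 'a'  (+1)
  6. substitute 't' -> 'l'  (+1)
Total edit operations: 6
Edit distance = 6


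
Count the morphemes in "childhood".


Word: "childhood"
Morphemes: child / -hood
Each morpheme carries meaning
= 2 morphemes


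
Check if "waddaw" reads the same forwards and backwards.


Word: "waddaw"
Reversed: "waddaw"
Forward == Backward? waddaw == waddaw
Palindrome = Yes


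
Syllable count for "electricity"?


Word: "electricity"
Syllable breakdown: e | lec | tric | i | ty
Counting: 5 parts
= 5 syllables


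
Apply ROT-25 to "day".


Word: "day"
Shift: 25
Each letter → (letter + shift) mod 26:
  'd' (3) + 25 = 2 → 'c'
  'a' (0) + 25 = 25 → 'z'
  'y' (24) + 25 = 23 → 'x'
Result = "czx"


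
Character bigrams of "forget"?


Word: "forget" (length 6)
Number of bigrams = 6 - 2 + 1 = 5
  Position 0: "fo"
  Position 1: "or"
  Position 2: "rg"
  Position 3: "ge"
  Position 4: "et"
Bigrams = "fo", "or", "rg", "ge", "et"


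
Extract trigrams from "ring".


Word: "ring" (length 4)
Number of trigrams = 4 - 3 + 1 = 2
  Position 0: "rin"
  Position 1: "ing"
Trigrams = "rin", "ing"


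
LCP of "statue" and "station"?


Word 1: "statue"
Word 2: "station"
Comparing from start:
  Pos 0: 's' == 's'
  Pos 1: 't' == 't'
  Pos 2: 'a' == 'a'
  Pos 3: 't' == 't'
  Pos 4: 'u' != 'i' (stop)
LCP = "stat" (length 4)


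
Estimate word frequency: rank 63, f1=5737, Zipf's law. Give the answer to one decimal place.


Zipf's law: f(r) = f(1) / r
f(1) = 5737
f(63) = 5737 / 63
= 91.1 occurrences


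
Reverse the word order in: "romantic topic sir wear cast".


Original: "romantic topic sir wear cast"
Words (1..n): romantic | topic | sir | wear | cast
Reversed (n..1): cast | wear | sir | topic | romantic
Result = "cast wear sir topic romantic"


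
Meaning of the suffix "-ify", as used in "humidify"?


Suffix: -ify
As in: humidify -> humid + -ify
Meaning = to make


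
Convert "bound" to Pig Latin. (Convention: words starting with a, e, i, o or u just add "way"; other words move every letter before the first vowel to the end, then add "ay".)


Word: "bound"
Starts with consonant(s) → move to end, add 'ay'
Consonant cluster: "b"
Pig Latin = "oundbay"


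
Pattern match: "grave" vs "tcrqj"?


Pattern of "grave": [0, 1, 2, 3, 4]
Pattern of "tcrqj": [0, 1, 2, 3, 4]
Patterns match
Same pattern = Yes


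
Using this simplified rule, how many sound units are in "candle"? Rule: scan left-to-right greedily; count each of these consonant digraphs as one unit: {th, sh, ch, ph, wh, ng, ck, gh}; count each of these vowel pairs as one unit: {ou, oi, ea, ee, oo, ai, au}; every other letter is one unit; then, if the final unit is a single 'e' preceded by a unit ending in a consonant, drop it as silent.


Word: "candle" (6 letters)
Left-to-right scan:
  (1) 'c' (letter)
  (2) 'a' (letter)
  (3) 'n' (letter)
  (4) 'd' (letter)
  (5) 'l' (letter)
  (6) 'e' (letter)
Units from scan: 6
Final unit is 'e' after a consonant -> drop as silent (-1)
Sound units = 5 units


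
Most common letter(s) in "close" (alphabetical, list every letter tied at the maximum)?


Word: "close"
Letter counts:
  'c': 1
  'e': 1
  'l': 1
  'o': 1
  's': 1
Maximum count = 1
Most frequent = 'c', 'e', 'l', 'o', 's' (1 time each)


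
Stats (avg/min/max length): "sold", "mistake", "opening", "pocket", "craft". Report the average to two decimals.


Lengths: "sold"=4, "mistake"=7, "opening"=7, "pocket"=6, "craft"=5
Sum = 29, Count = 5
Average = 29/5 = 5.80
= avg=5.80, min=4, max=7


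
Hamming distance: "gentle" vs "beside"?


Comparing character by character (same length = 6):
  Pos 0: 'g' vs 'b' !=
  Pos 1: 'e' vs 'e' =
  Pos 2: 'n' vs 's' !=
  Pos 3: 't' vs 'i' !=
  Pos 4: 'l' vs 'd' !=
  Pos 5: 'e' vs 'e' =
Hamming distance = 4


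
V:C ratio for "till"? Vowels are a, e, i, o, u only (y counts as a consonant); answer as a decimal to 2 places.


Word: "till"
Vowels (a,e,i,o,u): 1
Consonants: 3
Ratio = 1/3
= 0.33


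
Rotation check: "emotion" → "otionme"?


Word: "emotion", Candidate: "otionme"
Method: check if candidate is substring of word+word
"emotionemotion" contains "otionme"? No
Is rotation = No


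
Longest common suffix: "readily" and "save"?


Word 1: "readily"
Word 2: "save"
Comparing from end:
  Pos -1: 'y' != 'e' (stop)
LCS = "" (length 0)


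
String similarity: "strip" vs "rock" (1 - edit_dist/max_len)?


Word 1: "strip" (length 5)
Word 2: "rock" (length 4)
One optimal edit sequence:
  1. delete 's'  (+1)
  2. substitute 't' -> 'r'  (+1)
  3. substitute 'r' -> 'o'  (+1)
  4. substitute 'i' -> 'c'  (+1)
  5. substitute 'p' -> 'k'  (+1)
Edit distance = 5
Max length = max(5, 4) = 5
Similarity = 1 - 5/5
= 0.0000


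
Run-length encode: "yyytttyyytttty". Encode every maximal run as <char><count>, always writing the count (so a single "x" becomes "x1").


String: "yyytttyyytttty"
Scanning for consecutive runs:
  'y' x 3
  't' x 3
  'y' x 3
  't' x 4
  'y' x 1
RLE = "y3t3y3t4y1"


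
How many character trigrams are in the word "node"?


Word: "node" (length 4)
Number of 3-grams = length - 3 + 1 = 4 - 3 + 1
= 2


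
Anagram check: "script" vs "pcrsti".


Word 1: "script" → sorted: ciprst
Word 2: "pcrsti" → sorted: ciprst
Same letters? ciprst == ciprst
Anagram = Yes


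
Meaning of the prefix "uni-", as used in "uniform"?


Prefix: uni-
As in: uniform -> uni- + form
Meaning = one


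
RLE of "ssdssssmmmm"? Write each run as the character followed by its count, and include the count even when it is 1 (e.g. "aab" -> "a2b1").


String: "ssdssssmmmm"
Scanning for consecutive runs:
  's' x 2
  'd' x 1
  's' x 4
  'm' x 4
RLE = "s2d1s4m4"


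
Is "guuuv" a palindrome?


Word: "guuuv"
Reversed: "vuuug"
Forward == Backward? guuuv != vuuug
Palindrome = No


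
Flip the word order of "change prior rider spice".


Original: "change prior rider spice"
Words (1..n): change | prior | rider | spice
Reversed (n..1): spice | rider | prior | change
Result = "spice rider prior change"


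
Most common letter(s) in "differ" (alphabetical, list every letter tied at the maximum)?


Word: "differ"
Letter counts:
  'd': 1
  'e': 1
  'f': 2
  'i': 1
  'r': 1
Maximum count = 2
Most frequent = 'f' (2 times each)


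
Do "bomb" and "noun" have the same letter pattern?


Pattern of "bomb": [0, 1, 2, 0]
Pattern of "noun": [0, 1, 2, 0]
Patterns match
Same pattern = Yes


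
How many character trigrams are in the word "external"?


Word: "external" (length 8)
Number of 3-grams = length - 3 + 1 = 8 - 3 + 1
= 6


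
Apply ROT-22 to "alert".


Word: "alert"
Shift: 22
Each letter → (letter + shift) mod 26:
  'a' (0) + 22 = 22 → 'w'
  'l' (11) + 22 = 7 → 'h'
  'e' (4) + 22 = 0 → 'a'
  'r' (17) + 22 = 13 → 'n'
  't' (19) + 22 = 15 → 'p'
Result = "whanp"


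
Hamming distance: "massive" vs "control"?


Comparing character by character (same length = 7):
  Pos 0: 'm' vs 'c' !=
  Pos 1: 'a' vs 'o' !=
  Pos 2: 's' vs 'n' !=
  Pos 3: 's' vs 't' !=
  Pos 4: 'i' vs 'r' !=
  Pos 5: 'v' vs 'o' !=
  Pos 6: 'e' vs 'l' !=
Hamming distance = 7


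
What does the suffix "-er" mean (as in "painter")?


Suffix: -er
Example: painter = paint + -er
Meaning = one who / more


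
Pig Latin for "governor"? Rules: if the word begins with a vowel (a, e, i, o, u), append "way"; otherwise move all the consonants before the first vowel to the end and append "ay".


Word: "governor"
Starts with consonant(s) → move to end, add 'ay'
Consonant cluster: "g"
Pig Latin = "overnorgay"


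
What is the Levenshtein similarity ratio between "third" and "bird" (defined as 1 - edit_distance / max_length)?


Word 1: "third" (length 5)
Word 2: "bird" (length 4)
One optimal edit sequence:
  1. delete 't'  (+1)
  2. substitute 'h' -> 'b'  (+1)
  3. keep 'i'
  4. keep 'r'
  5. keep 'd'
Edit distance = 2
Max length = max(5, 4) = 5
Similarity = 1 - 2/5
= 0.6000


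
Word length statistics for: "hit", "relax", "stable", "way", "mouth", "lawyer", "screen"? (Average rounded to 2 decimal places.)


Lengths: "hit"=3, "relax"=5, "stable"=6, "way"=3, "mouth"=5, "lawyer"=6, "screen"=6
Sum = 34, Count = 7
Average = 34/7 = 4.86
= avg=4.86, min=3, max=6


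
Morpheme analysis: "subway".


Word: "subway"
Morphemes: sub- / way
Each morpheme carries meaning
= 2 morphemes


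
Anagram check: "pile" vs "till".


Word 1: "pile" → sorted: eilp
Word 2: "till" → sorted: illt
Same letters? eilp != illt
Anagram = No


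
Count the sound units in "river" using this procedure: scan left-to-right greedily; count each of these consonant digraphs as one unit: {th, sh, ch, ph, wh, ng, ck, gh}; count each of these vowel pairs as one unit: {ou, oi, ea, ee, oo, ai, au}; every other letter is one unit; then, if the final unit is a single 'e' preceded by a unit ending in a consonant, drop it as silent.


Word: "river" (5 letters)
Left-to-right scan:
  (1) 'r' (letter)
  (2) 'i' (letter)
  (3) 'v' (letter)
  (4) 'e' (letter)
  (5) 'r' (letter)
Units from scan: 5
Sound units = 5 units


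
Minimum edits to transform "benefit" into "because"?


Word 1: "benefit" (length 7)
Word 2: "because" (length 7)
One optimal edit sequence (insert/delete/substitute each cost 1):
  1. keep 'b'
  2. keep 'e'
  3. substitute 'n' -> 'c'  (+1)
  4. substitute 'e' -> 'a'  (+1)
  5. substitute 'f' -> 'u'  (+1)
  6. substitute 'i' -> 's'  (+1)
  7. substitute 't' -> 'e'  (+1)
Total edit operations: 5
Edit distance = 5


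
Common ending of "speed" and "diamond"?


Word 1: "speed"
Word 2: "diamond"
Comparing from end:
  Pos -1: 'd' == 'd'
  Pos -2: 'e' != 'n' (stop)
LCS = "d" (length 1)


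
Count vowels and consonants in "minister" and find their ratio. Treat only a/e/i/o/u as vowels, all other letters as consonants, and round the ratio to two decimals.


Word: "minister"
Vowels (a,e,i,o,u): 3
Consonants: 5
Ratio = 3/5
= 0.60


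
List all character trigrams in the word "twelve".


Word: "twelve" (length 6)
Number of trigrams = 6 - 3 + 1 = 4
  Position 0: "twe"
  Position 1: "wel"
  Position 2: "elv"
  Position 3: "lve"
Trigrams = "twe", "wel", "elv", "lve"


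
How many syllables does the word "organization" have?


Word: "organization"
Syllable breakdown: or / gan / i / za / tion
Counting: 5 parts
= 5 syllables


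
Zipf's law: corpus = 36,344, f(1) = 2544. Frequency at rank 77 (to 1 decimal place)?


Zipf's law: f(r) = f(1) / r
f(1) = 2544
f(77) = 2544 / 77
= 33.0 occurrences


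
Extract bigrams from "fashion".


Word: "fashion" (length 7)
Number of bigrams = 7 - 2 + 1 = 6
  Position 0: "fa"
  Position 1: "as"
  Position 2: "sh"
  Position 3: "hi"
  Position 4: "io"
  Position 5: "on"
Bigrams = "fa", "as", "sh", "hi", "io", "on"


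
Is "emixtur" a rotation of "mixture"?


Word: "mixture", Candidate: "emixtur"
Method: check if candidate is substring of word+word
"mixturemixture" contains "emixtur"? Yes
Is rotation = Yes


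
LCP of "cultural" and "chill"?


Word 1: "cultural"
Word 2: "chill"
Comparing from start:
  Pos 0: 'c' == 'c'
  Pos 1: 'u' != 'h' (stop)
LCP = "c" (length 1)


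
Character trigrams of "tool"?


Word: "tool" (length 4)
Number of trigrams = 4 - 3 + 1 = 2
  Position 0: "too"
  Position 1: "ool"
Trigrams = "too", "ool"


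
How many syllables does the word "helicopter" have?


Word: "helicopter"
Syllable breakdown: hel | i | cop | ter
Counting: 4 parts
= 4 syllables


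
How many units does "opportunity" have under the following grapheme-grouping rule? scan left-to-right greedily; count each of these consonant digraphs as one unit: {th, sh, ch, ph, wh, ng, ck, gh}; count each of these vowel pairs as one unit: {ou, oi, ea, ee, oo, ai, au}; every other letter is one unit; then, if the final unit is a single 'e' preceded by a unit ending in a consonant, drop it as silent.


Word: "opportunity" (11 letters)
Left-to-right scan:
  (1) 'o' (letter)
  (2) 'p' (letter)
  (3) 'p' (letter)
  (4) 'o' (letter)
  (5) 'r' (letter)
  (6) 't' (letter)
  (7) 'u' (letter)
  (8) 'n' (letter)
  (9) 'i' (letter)
  (10) 't' (letter)
  (11) 'y' (letter)
Units from scan: 11
Sound units = 11 units


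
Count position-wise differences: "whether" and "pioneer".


Comparing character by character (same length = 7):
  Pos 0: 'w' vs 'p' !=
  Pos 1: 'h' vs 'i' !=
  Pos 2: 'e' vs 'o' !=
  Pos 3: 't' vs 'n' !=
  Pos 4: 'h' vs 'e' !=
  Pos 5: 'e' vs 'e' =
  Pos 6: 'r' vs 'r' =
Hamming distance = 5


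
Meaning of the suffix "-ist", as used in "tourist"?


Suffix: -ist
Example: tourist (tour + -ist)
Meaning = one who practices


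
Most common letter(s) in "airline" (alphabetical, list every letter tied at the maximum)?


Word: "airline"
Letter counts:
  'a': 1
  'e': 1
  'i': 2
  'l': 1
  'n': 1
  'r': 1
Maximum count = 2
Most frequent = 'i' (2 times each)


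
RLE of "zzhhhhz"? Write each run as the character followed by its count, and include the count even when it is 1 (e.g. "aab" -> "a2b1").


String: "zzhhhhz"
Scanning for consecutive runs:
  'z' x 2
  'h' x 4
  'z' x 1
RLE = "z2h4z1"


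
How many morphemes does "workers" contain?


Word: "workers"
Morphemes: work | -er | -s
Each morpheme carries meaning
= 3 morphemes


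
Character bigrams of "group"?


Word: "group" (length 5)
Number of bigrams = 5 - 2 + 1 = 4
  Position 0: "gr"
  Position 1: "ro"
  Position 2: "ou"
  Position 3: "up"
Bigrams = "gr", "ro", "ou", "up"


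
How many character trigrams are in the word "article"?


Word: "article" (length 7)
Number of 3-grams = length - 3 + 1 = 7 - 3 + 1
= 5


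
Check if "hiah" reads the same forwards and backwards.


Word: "hiah"
Reversed: "haih"
Forward == Backward? hiah != haih
Palindrome = No


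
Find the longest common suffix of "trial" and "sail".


Word 1: "trial"
Word 2: "sail"
Comparing from end:
  Pos -1: 'l' == 'l'
  Pos -2: 'a' != 'i' (stop)
LCS = "l" (length 1)


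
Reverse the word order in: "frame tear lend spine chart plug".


Original: "frame tear lend spine chart plug"
Words (1..n): frame | tear | lend | spine | chart | plug
Reversed (n..1): plug | chart | spine | lend | tear | frame
Result = "plug chart spine lend tear frame"


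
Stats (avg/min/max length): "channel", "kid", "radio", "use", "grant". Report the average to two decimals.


Lengths: "channel"=7, "kid"=3, "radio"=5, "use"=3, "grant"=5
Sum = 23, Count = 5
Average = 23/5 = 4.60
= avg=4.60, min=3, max=7


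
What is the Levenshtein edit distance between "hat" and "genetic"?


Word 1: "hat" (length 3)
Word 2: "genetic" (length 7)
One optimal edit sequence (insert/delete/substitute each cost 1):
  1. insert 'g'  (+1)
  2. insert 'e'  (+1)
  3. substitute 'h' -> 'n'  (+1)
  4. substitute 'a' -> 'e'  (+1)
  5. keep 't'
  6. insert 'i'  (+1)
  7. insert 'c'  (+1)
Total edit operations: 6
Edit distance = 6


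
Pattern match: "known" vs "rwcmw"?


Pattern of "known": [0, 1, 2, 3, 1]
Pattern of "rwcmw": [0, 1, 2, 3, 1]
Patterns match
Same pattern = Yes


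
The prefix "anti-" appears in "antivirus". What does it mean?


Prefix: anti-
As in: antivirus -> anti- + virus
Meaning = against


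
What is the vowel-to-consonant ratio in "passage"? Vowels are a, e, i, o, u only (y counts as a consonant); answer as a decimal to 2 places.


Word: "passage"
Vowels (a,e,i,o,u): 3
Consonants: 4
Ratio = 3/4
= 0.75


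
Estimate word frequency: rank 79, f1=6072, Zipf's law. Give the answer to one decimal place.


Zipf's law: f(r) = f(1) / r
f(1) = 6072
f(79) = 6072 / 79
= 76.9 occurrences


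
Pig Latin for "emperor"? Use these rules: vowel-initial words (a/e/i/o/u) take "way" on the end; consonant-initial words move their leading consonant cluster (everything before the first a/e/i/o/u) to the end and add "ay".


Word: "emperor"
Starts with vowel → add 'way'
Pig Latin = "emperorway"


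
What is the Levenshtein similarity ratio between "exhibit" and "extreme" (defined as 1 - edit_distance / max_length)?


Word 1: "exhibit" (length 7)
Word 2: "extreme" (length 7)
One optimal edit sequence:
  1. keep 'e'
  2. keep 'x'
  3. substitute 'h' -> 't'  (+1)
  4. substitute 'i' -> 'r'  (+1)
  5. substitute 'b' -> 'e'  (+1)
  6. substitute 'i' -> 'm'  (+1)
  7. substitute 't' -> 'e'  (+1)
Edit distance = 5
Max length = max(7, 7) = 7
Similarity = 1 - 5/7
= 0.2857


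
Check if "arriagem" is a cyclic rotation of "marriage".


Word: "marriage", Candidate: "arriagem"
Method: check if candidate is substring of word+word
"marriagemarriage" contains "arriagem"? Yes
Is rotation = Yes


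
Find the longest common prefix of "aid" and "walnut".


Word 1: "aid"
Word 2: "walnut"
Comparing from start:
  Pos 0: 'a' != 'w' (stop)
LCP = "" (length 0)


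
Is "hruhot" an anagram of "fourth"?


Word 1: "fourth" → sorted: fhortu
Word 2: "hruhot" → sorted: hhortu
Same letters? fhortu != hhortu
Anagram = No


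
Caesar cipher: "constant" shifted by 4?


Word: "constant"
Shift: 4
Each letter → (letter + shift) mod 26:
  'c' (2) + 4 = 6 → 'g'
  'o' (14) + 4 = 18 → 's'
  'n' (13) + 4 = 17 → 'r'
  's' (18) + 4 = 22 → 'w'
  't' (19) + 4 = 23 → 'x'
  'a' (0) + 4 = 4 → 'e'
  'n' (13) + 4 = 17 → 'r'
  't' (19) + 4 = 23 → 'x'
Result = "gsrwxerx"


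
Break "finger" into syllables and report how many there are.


Word: "finger"
Syllable breakdown: fin-ger
Counting: 2 parts
= 2 syllables


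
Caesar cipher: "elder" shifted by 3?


Word: "elder"
Shift: 3
Each letter → (letter + shift) mod 26:
  'e' (4) + 3 = 7 → 'h'
  'l' (11) + 3 = 14 → 'o'
  'd' (3) + 3 = 6 → 'g'
  'e' (4) + 3 = 7 → 'h'
  'r' (17) + 3 = 20 → 'u'
Result = "hoghu"


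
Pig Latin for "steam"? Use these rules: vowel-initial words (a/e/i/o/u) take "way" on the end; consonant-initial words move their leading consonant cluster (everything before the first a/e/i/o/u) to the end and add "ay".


Word: "steam"
Starts with consonant(s) → move to end, add 'ay'
Consonant cluster: "st"
Pig Latin = "eamstay"


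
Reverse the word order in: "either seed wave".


Original: "either seed wave"
Words (1..n): either | seed | wave
Reversed (n..1): wave | seed | either
Result = "wave seed either"


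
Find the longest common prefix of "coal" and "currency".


Word 1: "coal"
Word 2: "currency"
Comparing from start:
  Pos 0: 'c' == 'c'
  Pos 1: 'o' != 'u' (stop)
LCP = "c" (length 1)


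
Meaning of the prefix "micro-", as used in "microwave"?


Prefix: micro-
Example: microwave = micro- + wave
Meaning = small


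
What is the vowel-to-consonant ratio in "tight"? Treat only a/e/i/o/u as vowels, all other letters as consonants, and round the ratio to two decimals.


Word: "tight"
Vowels (a,e,i,o,u): 1
Consonants: 4
Ratio = 1/4
= 0.25


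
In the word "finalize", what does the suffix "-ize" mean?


Suffix: -ize
Example: finalize (final + -ize)
Meaning = to make


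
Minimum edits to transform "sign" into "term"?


Word 1: "sign" (length 4)
Word 2: "term" (length 4)
One optimal edit sequence (insert/delete/substitute each cost 1):
  1. substitute 's' -> 't'  (+1)
  2. substitute 'i' -> 'e'  (+1)
  3. substitute 'g' -> 'r'  (+1)
  4. substitute 'n' -> 'm'  (+1)
Total edit operations: 4
Edit distance = 4


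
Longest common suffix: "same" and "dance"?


Word 1: "same"
Word 2: "dance"
Comparing from end:
  Pos -1: 'e' == 'e'
  Pos -2: 'm' != 'c' (stop)
LCS = "e" (length 1)


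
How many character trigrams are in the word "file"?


Word: "file" (length 4)
Number of 3-grams = length - 3 + 1 = 4 - 3 + 1
= 2


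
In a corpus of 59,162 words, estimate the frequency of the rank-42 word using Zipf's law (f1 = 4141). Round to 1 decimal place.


Zipf's law: f(r) = f(1) / r
f(1) = 4141
f(42) = 4141 / 42
= 98.6 occurrences


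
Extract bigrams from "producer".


Word: "producer" (length 8)
Number of bigrams = 8 - 2 + 1 = 7
  Position 0: "pr"
  Position 1: "ro"
  Position 2: "od"
  Position 3: "du"
  Position 4: "uc"
  Position 5: "ce"
  Position 6: "er"
Bigrams = "pr", "ro", "od", "du", "uc", "ce", "er"


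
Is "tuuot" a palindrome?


Word: "tuuot"
Reversed: "touut"
Forward == Backward? tuuot != touut
Palindrome = No


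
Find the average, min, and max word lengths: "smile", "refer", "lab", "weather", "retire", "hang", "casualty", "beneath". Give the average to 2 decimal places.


Lengths: "smile"=5, "refer"=5, "lab"=3, "weather"=7, "retire"=6, "hang"=4, "casualty"=8, "beneath"=7
Sum = 45, Count = 8
Average = 45/8 = 5.63
= avg=5.63, min=3, max=8


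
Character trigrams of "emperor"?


Word: "emperor" (length 7)
Number of trigrams = 7 - 3 + 1 = 5
  Position 0: "emp"
  Position 1: "mpe"
  Position 2: "per"
  Position 3: "ero"
  Position 4: "ror"
Trigrams = "emp", "mpe", "per", "ero", "ror"


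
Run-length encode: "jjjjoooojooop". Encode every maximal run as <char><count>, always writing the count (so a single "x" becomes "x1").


String: "jjjjoooojooop"
Scanning for consecutive runs:
  'j' x 4
  'o' x 4
  'j' x 1
  'o' x 3
  'p' x 1
RLE = "j4o4j1o3p1"


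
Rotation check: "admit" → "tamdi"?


Word: "admit", Candidate: "tamdi"
Method: check if candidate is substring of word+word
"admitadmit" contains "tamdi"? No
Is rotation = No


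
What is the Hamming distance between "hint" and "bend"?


Comparing character by character (same length = 4):
  Pos 0: 'h' vs 'b' !=
  Pos 1: 'i' vs 'e' !=
  Pos 2: 'n' vs 'n' =
  Pos 3: 't' vs 'd' !=
Hamming distance = 3


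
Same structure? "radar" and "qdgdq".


Pattern of "radar": [0, 1, 2, 1, 0]
Pattern of "qdgdq": [0, 1, 2, 1, 0]
Patterns match
Same pattern = Yes


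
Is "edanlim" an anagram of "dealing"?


Word 1: "dealing" → sorted: adegiln
Word 2: "edanlim" → sorted: adeilmn
Same letters? adegiln != adeilmn
Anagram = No


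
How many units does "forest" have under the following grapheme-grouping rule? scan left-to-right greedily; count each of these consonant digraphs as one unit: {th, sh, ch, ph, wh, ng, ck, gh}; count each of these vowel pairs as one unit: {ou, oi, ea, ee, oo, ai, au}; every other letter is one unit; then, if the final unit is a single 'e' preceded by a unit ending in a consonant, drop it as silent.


Word: "forest" (6 letters)
Left-to-right scan:
  (1) 'f' (letter)
  (2) 'o' (letter)
  (3) 'r' (letter)
  (4) 'e' (letter)
  (5) 's' (letter)
  (6) 't' (letter)
Units from scan: 6
Sound units = 6 units


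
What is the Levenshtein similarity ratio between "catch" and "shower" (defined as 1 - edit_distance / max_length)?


Word 1: "catch" (length 5)
Word 2: "shower" (length 6)
One optimal edit sequence:
  1. insert 's'  (+1)
  2. substitute 'c' -> 'h'  (+1)
  3. substitute 'a' -> 'o'  (+1)
  4. substitute 't' -> 'w'  (+1)
  5. substitute 'c' -> 'e'  (+1)
  6. substitute 'h' -> 'r'  (+1)
Edit distance = 6
Max length = max(5, 6) = 6
Similarity = 1 - 6/6
= 0.0000


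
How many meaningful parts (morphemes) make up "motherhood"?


Word: "motherhood"
Morphemes: mother | -hood
Each morpheme carries meaning
= 2 morphemes


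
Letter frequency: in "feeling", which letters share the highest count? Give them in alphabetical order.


Word: "feeling"
Letter counts:
  'e': 2
  'f': 1
  'g': 1
  'i': 1
  'l': 1
  'n': 1
Maximum count = 2
Most frequent = 'e' (2 times each)


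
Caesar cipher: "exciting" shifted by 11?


Word: "exciting"
Shift: 11
Each letter → (letter + shift) mod 26:
  'e' (4) + 11 = 15 → 'p'
  'x' (23) + 11 = 8 → 'i'
  'c' (2) + 11 = 13 → 'n'
  'i' (8) + 11 = 19 → 't'
  't' (19) + 11 = 4 → 'e'
  'i' (8) + 11 = 19 → 't'
  'n' (13) + 11 = 24 → 'y'
  'g' (6) + 11 = 17 → 'r'
Result = "pintetyr"


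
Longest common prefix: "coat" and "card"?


Word 1: "coat"
Word 2: "card"
Comparing from start:
  Pos 0: 'c' == 'c'
  Pos 1: 'o' != 'a' (stop)
LCP = "c" (length 1)


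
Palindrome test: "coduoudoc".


Word: "coduoudoc"
Reversed: "coduoudoc"
Forward == Backward? coduoudoc == coduoudoc
Palindrome = Yes


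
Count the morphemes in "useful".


Word: "useful"
Morphemes: use | -ful
Each morpheme carries meaning
= 2 morphemes


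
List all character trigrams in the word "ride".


Word: "ride" (length 4)
Number of trigrams = 4 - 3 + 1 = 2
  Position 0: "rid"
  Position 1: "ide"
Trigrams = "rid", "ide"


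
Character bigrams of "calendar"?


Word: "calendar" (length 8)
Number of bigrams = 8 - 2 + 1 = 7
  Position 0: "ca"
  Position 1: "al"
  Position 2: "le"
  Position 3: "en"
  Position 4: "nd"
  Position 5: "da"
  Position 6: "ar"
Bigrams = "ca", "al", "le", "en", "nd", "da", "ar"


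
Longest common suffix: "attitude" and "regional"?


Word 1: "attitude"
Word 2: "regional"
Comparing from end:
  Pos -1: 'e' != 'l' (stop)
LCS = "" (length 0)


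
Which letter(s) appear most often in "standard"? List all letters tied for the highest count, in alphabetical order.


Word: "standard"
Letter counts:
  'a': 2
  'd': 2
  'n': 1
  'r': 1
  's': 1
  't': 1
Maximum count = 2
Most frequent = 'a', 'd' (2 times each)


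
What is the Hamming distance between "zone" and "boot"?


Comparing character by character (same length = 4):
  Pos 0: 'z' vs 'b' !=
  Pos 1: 'o' vs 'o' =
  Pos 2: 'n' vs 'o' !=
  Pos 3: 'e' vs 't' !=
Hamming distance = 3


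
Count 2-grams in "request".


Word: "request" (length 7)
Number of 2-grams = length - 2 + 1 = 7 - 2 + 1
= 6


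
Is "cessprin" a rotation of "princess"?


Word: "princess", Candidate: "cessprin"
Method: check if candidate is substring of word+word
"princessprincess" contains "cessprin"? Yes
Is rotation = Yes


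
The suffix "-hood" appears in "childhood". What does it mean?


Suffix: -hood
Example: childhood (child + -hood)
Meaning = state / condition


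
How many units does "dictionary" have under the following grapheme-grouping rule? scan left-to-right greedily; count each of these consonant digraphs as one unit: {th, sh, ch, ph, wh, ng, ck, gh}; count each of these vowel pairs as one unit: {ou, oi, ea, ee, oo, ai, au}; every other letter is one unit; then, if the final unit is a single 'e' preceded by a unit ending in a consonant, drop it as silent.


Word: "dictionary" (10 letters)
Left-to-right scan:
  (1) 'd' (letter)
  (2) 'i' (letter)
  (3) 'c' (letter)
  (4) 't' (letter)
  (5) 'i' (letter)
  (6) 'o' (letter)
  (7) 'n' (letter)
  (8) 'a' (letter)
  (9) 'r' (letter)
  (10) 'y' (letter)
Units from scan: 10
Sound units = 10 units


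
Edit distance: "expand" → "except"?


Word 1: "expand" (length 6)
Word 2: "except" (length 6)
One optimal edit sequence (insert/delete/substitute each cost 1):
  1. keep 'e'
  2. keep 'x'
  3. substitute 'p' -> 'c'  (+1)
  4. substitute 'a' -> 'e'  (+1)
  5. substitute 'n' -> 'p'  (+1)
  6. substitute 'd' -> 't'  (+1)
Total edit operations: 4
Edit distance = 4


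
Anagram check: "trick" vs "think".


Word 1: "trick" → sorted: cikrt
Word 2: "think" → sorted: hiknt
Same letters? cikrt != hiknt
Anagram = No


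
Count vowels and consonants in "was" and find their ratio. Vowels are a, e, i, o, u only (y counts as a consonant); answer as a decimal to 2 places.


Word: "was"
Vowels (a,e,i,o,u): 1
Consonants: 2
Ratio = 1/2
= 0.50


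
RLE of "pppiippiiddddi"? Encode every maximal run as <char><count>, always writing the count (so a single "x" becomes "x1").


String: "pppiippiiddddi"
Scanning for consecutive runs:
  'p' x 3
  'i' x 2
  'p' x 2
  'i' x 2
  'd' x 4
  'i' x 1
RLE = "p3i2p2i2d4i1"


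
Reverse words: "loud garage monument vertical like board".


Original: "loud garage monument vertical like board"
Words (1..n): loud | garage | monument | vertical | like | board
Reversed (n..1): board | like | vertical | monument | garage | loud
Result = "board like vertical monument garage loud"


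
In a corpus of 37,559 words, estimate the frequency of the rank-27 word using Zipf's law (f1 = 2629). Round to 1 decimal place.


Zipf's law: f(r) = f(1) / r
f(1) = 2629
f(27) = 2629 / 27
= 97.4 occurrences


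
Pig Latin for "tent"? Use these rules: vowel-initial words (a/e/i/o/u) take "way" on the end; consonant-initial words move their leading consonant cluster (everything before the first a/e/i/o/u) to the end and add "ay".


Word: "tent"
Starts with consonant(s) → move to end, add 'ay'
Consonant cluster: "t"
Pig Latin = "enttay"


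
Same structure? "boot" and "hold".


Pattern of "boot": [0, 1, 1, 2]
Pattern of "hold": [0, 1, 2, 3]
Patterns do not match
Same pattern = No


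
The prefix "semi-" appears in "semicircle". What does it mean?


Prefix: semi-
Example: semicircle = semi- + circle
Meaning = half


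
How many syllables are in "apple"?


Word: "apple"
Syllable breakdown: ap / ple
Counting: 2 parts
= 2 syllables


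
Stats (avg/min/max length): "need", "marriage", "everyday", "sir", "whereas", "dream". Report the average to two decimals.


Lengths: "need"=4, "marriage"=8, "everyday"=8, "sir"=3, "whereas"=7, "dream"=5
Sum = 35, Count = 6
Average = 35/6 = 5.83
= avg=5.83, min=3, max=8


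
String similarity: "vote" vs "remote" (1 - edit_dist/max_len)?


Word 1: "vote" (length 4)
Word 2: "remote" (length 6)
One optimal edit sequence:
  1. insert 'r'  (+1)
  2. insert 'e'  (+1)
  3. substitute 'v' -> 'm'  (+1)
  4. keep 'o'
  5. keep 't'
  6. keep 'e'
Edit distance = 3
Max length = max(4, 6) = 6
Similarity = 1 - 3/6
= 0.5000


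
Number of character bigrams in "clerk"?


Word: "clerk" (length 5)
Number of 2-grams = length - 2 + 1 = 5 - 2 + 1
= 4


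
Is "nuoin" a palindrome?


Word: "nuoin"
Reversed: "nioun"
Forward == Backward? nuoin != nioun
Palindrome = No


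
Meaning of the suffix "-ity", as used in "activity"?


Suffix: -ity
Example: activity = active + -ity, with a spelling change
Meaning = quality of


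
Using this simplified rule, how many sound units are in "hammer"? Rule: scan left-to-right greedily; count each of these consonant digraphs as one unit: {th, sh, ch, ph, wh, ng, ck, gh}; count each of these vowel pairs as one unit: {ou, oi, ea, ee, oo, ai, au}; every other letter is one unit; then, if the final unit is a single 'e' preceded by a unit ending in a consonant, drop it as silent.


Word: "hammer" (6 letters)
Left-to-right scan:
  1. 'h' (letter)
  2. 'a' (letter)
  3. 'm' (letter)
  4. 'm' (letter)
  5. 'e' (letter)
  6. 'r' (letter)
Units from scan: 6
Sound units = 6 units


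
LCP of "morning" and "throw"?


Word 1: "morning"
Word 2: "throw"
Comparing from start:
  Pos 0: 'm' != 't' (stop)
LCP = "" (length 0)


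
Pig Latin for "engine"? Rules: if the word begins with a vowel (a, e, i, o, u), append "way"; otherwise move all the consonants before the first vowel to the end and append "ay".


Word: "engine"
Starts with vowel → add 'way'
Pig Latin = "engineway"


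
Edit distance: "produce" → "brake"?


Word 1: "produce" (length 7)
Word 2: "brake" (length 5)
One optimal edit sequence (insert/delete/substitute each cost 1):
  1. substitute 'p' -> 'b'  (+1)
  2. keep 'r'
  3. delete 'o'  (+1)
  4. delete 'd'  (+1)
  5. substitute 'u' -> 'a'  (+1)
  6. substitute 'c' -> 'k'  (+1)
  7. keep 'e'
Total edit operations: 5
Edit distance = 5


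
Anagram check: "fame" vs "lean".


Word 1: "fame" → sorted: aefm
Word 2: "lean" → sorted: aeln
Same letters? aefm != aeln
Anagram = No


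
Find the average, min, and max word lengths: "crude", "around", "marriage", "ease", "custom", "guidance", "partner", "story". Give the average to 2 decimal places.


Lengths: "crude"=5, "around"=6, "marriage"=8, "ease"=4, "custom"=6, "guidance"=8, "partner"=7, "story"=5
Sum = 49, Count = 8
Average = 49/8 = 6.13
= avg=6.13, min=4, max=8


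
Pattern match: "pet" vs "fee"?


Pattern of "pet": [0, 1, 2]
Pattern of "fee": [0, 1, 1]
Patterns do not match
Same pattern = No


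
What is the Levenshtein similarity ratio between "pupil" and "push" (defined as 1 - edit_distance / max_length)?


Word 1: "pupil" (length 5)
Word 2: "push" (length 4)
One optimal edit sequence:
  1. keep 'p'
  2. keep 'u'
  3. delete 'p'  (+1)
  4. substitute 'i' -> 's'  (+1)
  5. substitute 'l' -> 'h'  (+1)
Edit distance = 3
Max length = max(5, 4) = 5
Similarity = 1 - 3/5
= 0.4000


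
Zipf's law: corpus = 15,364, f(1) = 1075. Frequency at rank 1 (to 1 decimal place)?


Zipf's law: f(r) = f(1) / r
f(1) = 1075
f(1) = 1075 / 1
= 1075.0 occurrences


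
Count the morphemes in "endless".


Word: "endless"
Morphemes: end | -less
Each morpheme carries meaning
= 2 morphemes


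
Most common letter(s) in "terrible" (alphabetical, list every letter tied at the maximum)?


Word: "terrible"
Letter counts:
  'b': 1
  'e': 2
  'i': 1
  'l': 1
  'r': 2
  't': 1
Maximum count = 2
Most frequent = 'e', 'r' (2 times each)


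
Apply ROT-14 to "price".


Word: "price"
Shift: 14
Each letter → (letter + shift) mod 26:
  'p' (15) + 14 = 3 → 'd'
  'r' (17) + 14 = 5 → 'f'
  'i' (8) + 14 = 22 → 'w'
  'c' (2) + 14 = 16 → 'q'
  'e' (4) + 14 = 18 → 's'
Result = "dfwqs"


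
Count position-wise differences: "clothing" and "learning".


Comparing character by character (same length = 8):
  Pos 0: 'c' vs 'l' !=
  Pos 1: 'l' vs 'e' !=
  Pos 2: 'o' vs 'a' !=
  Pos 3: 't' vs 'r' !=
  Pos 4: 'h' vs 'n' !=
  Pos 5: 'i' vs 'i' =
  Pos 6: 'n' vs 'n' =
  Pos 7: 'g' vs 'g' =
Hamming distance = 5


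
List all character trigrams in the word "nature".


Word: "nature" (length 6)
Number of trigrams = 6 - 3 + 1 = 4
  Position 0: "nat"
  Position 1: "atu"
  Position 2: "tur"
  Position 3: "ure"
Trigrams = "nat", "atu", "tur", "ure"


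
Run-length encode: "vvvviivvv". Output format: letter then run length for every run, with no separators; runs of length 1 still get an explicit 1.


String: "vvvviivvv"
Scanning for consecutive runs:
  'v' x 4
  'i' x 2
  'v' x 3
RLE = "v4i2v3"


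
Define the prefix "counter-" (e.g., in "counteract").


Prefix: counter-
Example: counteract = counter- + act
Meaning = against / opposite


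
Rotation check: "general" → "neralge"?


Word: "general", Candidate: "neralge"
Method: check if candidate is substring of word+word
"generalgeneral" contains "neralge"? Yes
Is rotation = Yes


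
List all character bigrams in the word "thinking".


Word: "thinking" (length 8)
Number of bigrams = 8 - 2 + 1 = 7
  Position 0: "th"
  Position 1: "hi"
  Position 2: "in"
  Position 3: "nk"
  Position 4: "ki"
  Position 5: "in"
  Position 6: "ng"
Bigrams = "th", "hi", "in", "nk", "ki", "in", "ng"


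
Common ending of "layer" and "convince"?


Word 1: "layer"
Word 2: "convince"
Comparing from end:
  Pos -1: 'r' != 'e' (stop)
LCS = "" (length 0)


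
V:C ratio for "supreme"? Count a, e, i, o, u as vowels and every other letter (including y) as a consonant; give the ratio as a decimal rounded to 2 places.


Word: "supreme"
Vowels (a,e,i,o,u): 3
Consonants: 4
Ratio = 3/4
= 0.75


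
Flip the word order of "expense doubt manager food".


Original: "expense doubt manager food"
Words (1..n): expense | doubt | manager | food
Reversed (n..1): food | manager | doubt | expense
Result = "food manager doubt expense"


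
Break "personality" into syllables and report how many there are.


Word: "personality"
Syllable breakdown: per-son-al-i-ty
Counting: 5 parts
= 5 syllables


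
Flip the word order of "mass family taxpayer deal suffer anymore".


Original: "mass family taxpayer deal suffer anymore"
Words (1..n): mass | family | taxpayer | deal | suffer | anymore
Reversed (n..1): anymore | suffer | deal | taxpayer | family | mass
Result = "anymore suffer deal taxpayer family mass"


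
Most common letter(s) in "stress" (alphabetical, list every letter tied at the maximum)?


Word: "stress"
Letter counts:
  'e': 1
  'r': 1
  's': 3
  't': 1
Maximum count = 3
Most frequent = 's' (3 times each)


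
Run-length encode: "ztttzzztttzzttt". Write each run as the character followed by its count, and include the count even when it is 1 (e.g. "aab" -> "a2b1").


String: "ztttzzztttzzttt"
Scanning for consecutive runs:
  'z' x 1
  't' x 3
  'z' x 3
  't' x 3
  'z' x 2
  't' x 3
RLE = "z1t3z3t3z2t3"


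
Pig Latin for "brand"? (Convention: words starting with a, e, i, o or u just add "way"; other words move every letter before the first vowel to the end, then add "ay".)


Word: "brand"
Starts with consonant(s) → move to end, add 'ay'
Consonant cluster: "br"
Pig Latin = "andbray"


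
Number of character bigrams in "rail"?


Word: "rail" (length 4)
Number of 2-grams = length - 2 + 1 = 4 - 2 + 1
= 3


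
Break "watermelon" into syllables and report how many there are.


Word: "watermelon"
Syllable breakdown: wa-ter-mel-on
Counting: 4 parts
= 4 syllables


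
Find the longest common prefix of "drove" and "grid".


Word 1: "drove"
Word 2: "grid"
Comparing from start:
  Pos 0: 'd' != 'g' (stop)
LCP = "" (length 0)


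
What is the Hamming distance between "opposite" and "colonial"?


Comparing character by character (same length = 8):
  Pos 0: 'o' vs 'c' !=
  Pos 1: 'p' vs 'o' !=
  Pos 2: 'p' vs 'l' !=
  Pos 3: 'o' vs 'o' =
  Pos 4: 's' vs 'n' !=
  Pos 5: 'i' vs 'i' =
  Pos 6: 't' vs 'a' !=
  Pos 7: 'e' vs 'l' !=
Hamming distance = 6


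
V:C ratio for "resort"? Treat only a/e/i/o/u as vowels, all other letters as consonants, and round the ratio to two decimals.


Word: "resort"
Vowels (a,e,i,o,u): 2
Consonants: 4
Ratio = 2/4
= 0.50


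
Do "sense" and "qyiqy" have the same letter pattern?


Pattern of "sense": [0, 1, 2, 0, 1]
Pattern of "qyiqy": [0, 1, 2, 0, 1]
Patterns match
Same pattern = Yes
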